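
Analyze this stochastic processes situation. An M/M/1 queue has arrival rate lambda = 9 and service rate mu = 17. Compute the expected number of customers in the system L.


rho = 9/17 = 0.5294
L = rho/(1-rho)
= 0.5294/0.4706
= 1.1250

1.1250


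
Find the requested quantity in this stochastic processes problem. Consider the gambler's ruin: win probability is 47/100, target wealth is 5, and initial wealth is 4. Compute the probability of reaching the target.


Gambler's ruin formula:
r = q/p = 0.5300/0.4700 = 1.1277
P(win) = (1 - r^i)/(1 - r^N)
= (1 - 1.1277^4)/(1 - 1.1277^5)
= 0.7493

0.7493


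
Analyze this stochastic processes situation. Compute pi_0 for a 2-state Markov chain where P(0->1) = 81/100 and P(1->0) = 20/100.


Stationary distribution: pi_0 = p10/(p01+p10), pi_1 = p01/(p01+p10)
p01 = 0.8100, p10 = 0.2000
pi_0 = 0.1980

0.1980


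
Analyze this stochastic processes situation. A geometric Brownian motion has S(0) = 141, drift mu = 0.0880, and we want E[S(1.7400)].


E[S(t)] = S(0) * exp(mu * t)
= 141 * exp(0.0880 * 1.7400)
= 141 * 1.1655
= 164.3305

164.3305


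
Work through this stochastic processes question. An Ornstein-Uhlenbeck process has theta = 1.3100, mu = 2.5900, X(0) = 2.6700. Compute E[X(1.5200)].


E[X(t)] = mu + (X(0) - mu)*exp(-theta*t)
= 2.5900 + (2.6700 - 2.5900)*exp(-1.3100*1.5200)
= 2.5900 + 0.0800 * 0.1365
= 2.6009

2.6009


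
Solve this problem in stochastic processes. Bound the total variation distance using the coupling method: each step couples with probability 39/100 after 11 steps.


TV distance bound <= (1-delta)^n
= (1 - 0.3900)^11
= 0.6100^11
= 0.0044

0.0044


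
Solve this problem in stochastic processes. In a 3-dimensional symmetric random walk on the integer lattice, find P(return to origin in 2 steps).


P(return in 2 steps) = P(reverse first step) = 1/(2d)
= 1/6
= 0.1667

0.1667


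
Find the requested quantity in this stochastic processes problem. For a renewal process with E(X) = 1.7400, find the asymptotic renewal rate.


Long-run renewal rate = 1/E(X)
= 1/1.7400
= 0.5747

0.5747


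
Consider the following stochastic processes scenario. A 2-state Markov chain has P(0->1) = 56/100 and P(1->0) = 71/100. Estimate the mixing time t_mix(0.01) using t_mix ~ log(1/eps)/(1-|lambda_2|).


lambda_2 = |1 - p01 - p10| = |1 - 0.5600 - 0.7100| = 0.2700
t_mix ~ log(1/eps)/(1 - |lambda_2|)
= log(100)/(1 - 0.2700) = 4.6052/0.7300
= 6.3085

6.3085


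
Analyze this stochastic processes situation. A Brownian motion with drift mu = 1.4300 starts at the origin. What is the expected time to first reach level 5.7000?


Expected first passage time = a/mu
= 5.7000/1.4300
= 3.9860

3.9860


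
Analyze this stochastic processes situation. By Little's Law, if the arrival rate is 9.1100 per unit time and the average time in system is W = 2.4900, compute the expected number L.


Little's Law: L = lambda * W
= 9.1100 * 2.4900
= 22.6839

22.6839


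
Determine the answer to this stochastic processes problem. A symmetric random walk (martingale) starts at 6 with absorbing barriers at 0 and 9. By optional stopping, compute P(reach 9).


By optional stopping theorem: E(M at tau) = M(0) = 6
P(hit 9)*9 + P(hit 0)*0 = 6
P(hit 9) = (6 - 0)/(9 - 0) = 2/3 = 0.6667

0.6667


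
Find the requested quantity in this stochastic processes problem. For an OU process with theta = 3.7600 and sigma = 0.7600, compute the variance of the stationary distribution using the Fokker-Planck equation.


Stationary variance = sigma^2 / (2*theta)
= 0.7600^2 / (2*3.7600)
= 0.5776 / 7.5200
= 0.0768

0.0768


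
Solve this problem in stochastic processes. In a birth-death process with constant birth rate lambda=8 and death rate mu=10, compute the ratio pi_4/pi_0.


For birth-death process, pi_n/pi_0 = (lambda/mu)^n
= (8/10)^4
= 0.4096

0.4096


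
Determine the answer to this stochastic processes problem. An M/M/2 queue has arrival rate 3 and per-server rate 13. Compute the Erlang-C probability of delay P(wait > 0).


a = lambda/mu = 0.2308
rho = a/c = 0.1154
Erlang-C formula applied:
C(c,a) = 0.0239

0.0239


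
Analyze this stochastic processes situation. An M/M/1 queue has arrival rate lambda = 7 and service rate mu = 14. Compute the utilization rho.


rho = lambda/mu
= 7/14
= 0.5000

0.5000


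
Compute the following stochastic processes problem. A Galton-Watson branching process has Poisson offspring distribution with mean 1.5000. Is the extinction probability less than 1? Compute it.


Since mu = 1.5000 > 1, extinction prob q < 1.
Solve s = exp(mu*(s-1)) iteratively.
q = 0.4172

0.4172


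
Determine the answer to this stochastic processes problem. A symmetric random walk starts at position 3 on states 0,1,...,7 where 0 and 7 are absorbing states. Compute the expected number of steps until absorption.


For symmetric RW on 0,...,N with absorbing barriers, E(i) = i*(N-i)
E(3) = 3 * 4 = 12

12


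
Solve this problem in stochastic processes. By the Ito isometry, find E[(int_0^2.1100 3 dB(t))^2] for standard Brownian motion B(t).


By Ito isometry: E[(int f dB)^2] = int f^2 dt
= 3^2 * 2.1100
= 9 * 2.1100 = 18.9900

18.9900


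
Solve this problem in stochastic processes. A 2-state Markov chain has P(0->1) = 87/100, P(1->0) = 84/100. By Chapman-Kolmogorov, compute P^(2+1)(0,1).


P^3 = P^2 * P^1
Computing via matrix multiplication of the transition matrix.
Entry (0,1) of P^3 = 0.6909

0.6909


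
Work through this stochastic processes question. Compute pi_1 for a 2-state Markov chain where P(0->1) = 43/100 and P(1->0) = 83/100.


Stationary distribution: pi_0 = p10/(p01+p10), pi_1 = p01/(p01+p10)
p01 = 0.4300, p10 = 0.8300
pi_1 = 0.3413

0.3413


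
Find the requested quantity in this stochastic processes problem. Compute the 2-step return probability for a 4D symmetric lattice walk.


P(return in 2 steps) = P(reverse first step) = 1/(2d)
= 1/8
= 0.1250

0.1250


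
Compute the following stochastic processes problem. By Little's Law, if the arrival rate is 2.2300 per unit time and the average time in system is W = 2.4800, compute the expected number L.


Little's Law: L = lambda * W
= 2.2300 * 2.4800
= 5.5304

5.5304


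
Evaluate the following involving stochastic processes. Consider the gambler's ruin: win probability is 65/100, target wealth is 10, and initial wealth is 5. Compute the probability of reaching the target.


Gambler's ruin formula:
r = q/p = 0.3500/0.6500 = 0.5385
P(win) = (1 - r^i)/(1 - r^N)
= (1 - 0.5385^5)/(1 - 0.5385^10)
= 0.9567

0.9567


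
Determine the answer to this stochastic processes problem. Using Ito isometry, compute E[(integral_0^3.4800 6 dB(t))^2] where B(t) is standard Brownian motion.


By Ito isometry: E[(int f dB)^2] = int f^2 dt
= 6^2 * 3.4800
= 36 * 3.4800 = 125.2800

125.2800


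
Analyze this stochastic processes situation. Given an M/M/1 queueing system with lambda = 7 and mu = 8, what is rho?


rho = lambda/mu
= 7/8
= 0.8750

0.8750


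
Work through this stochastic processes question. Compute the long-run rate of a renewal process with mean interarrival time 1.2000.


Long-run renewal rate = 1/E(X)
= 1/1.2000
= 0.8333

0.8333


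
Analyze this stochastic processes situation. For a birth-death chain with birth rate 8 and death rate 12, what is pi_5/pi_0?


For birth-death process, pi_n/pi_0 = (lambda/mu)^n
= (8/12)^5
= 0.1317

0.1317


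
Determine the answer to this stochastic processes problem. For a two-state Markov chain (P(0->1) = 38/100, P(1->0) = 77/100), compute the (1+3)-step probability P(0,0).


P^4 = P^1 * P^3
Computing via matrix multiplication of the transition matrix.
Entry (0,0) of P^4 = 0.6697

0.6697


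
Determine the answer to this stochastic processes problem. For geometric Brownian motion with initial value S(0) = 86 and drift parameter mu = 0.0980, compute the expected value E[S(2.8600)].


E[S(t)] = S(0) * exp(mu * t)
= 86 * exp(0.0980 * 2.8600)
= 86 * 1.3235
= 113.8210

113.8210


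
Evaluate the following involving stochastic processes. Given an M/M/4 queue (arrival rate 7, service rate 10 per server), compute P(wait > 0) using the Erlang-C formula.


a = lambda/mu = 0.7000
rho = a/c = 0.1750
Erlang-C formula applied:
C(c,a) = 0.0060

0.0060


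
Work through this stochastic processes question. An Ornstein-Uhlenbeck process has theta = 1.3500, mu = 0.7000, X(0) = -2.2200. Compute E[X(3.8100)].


E[X(t)] = mu + (X(0) - mu)*exp(-theta*t)
= 0.7000 + (-2.2200 - 0.7000)*exp(-1.3500*3.8100)
= 0.7000 + -2.9200 * 0.0058
= 0.6830

0.6830


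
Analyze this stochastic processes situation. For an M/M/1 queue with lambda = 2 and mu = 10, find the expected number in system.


rho = 2/10 = 0.2000
L = rho/(1-rho)
= 0.2000/0.8000
= 0.2500

0.2500


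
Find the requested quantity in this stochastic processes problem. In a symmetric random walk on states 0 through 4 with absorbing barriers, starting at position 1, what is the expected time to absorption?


For symmetric RW on 0,...,N with absorbing barriers, E(i) = i*(N-i)
E(1) = 1 * 3 = 3

3


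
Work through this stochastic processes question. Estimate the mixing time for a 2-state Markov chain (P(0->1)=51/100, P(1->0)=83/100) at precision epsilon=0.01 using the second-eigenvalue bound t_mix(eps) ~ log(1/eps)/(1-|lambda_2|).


lambda_2 = |1 - p01 - p10| = |1 - 0.5100 - 0.8300| = 0.3400
t_mix ~ log(1/eps)/(1 - |lambda_2|)
= log(100)/(1 - 0.3400) = 4.6052/0.6600
= 6.9775

6.9775


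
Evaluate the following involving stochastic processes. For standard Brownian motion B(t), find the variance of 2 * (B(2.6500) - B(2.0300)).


Var(alpha*(B(t)-B(s))) = alpha^2 * (t-s)
= 2^2 * (2.6500 - 2.0300)
= 4 * 0.6200
= 2.4800

2.4800


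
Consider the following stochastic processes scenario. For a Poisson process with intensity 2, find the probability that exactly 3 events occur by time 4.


P(N(t)=k) = (lambda*t)^k * exp(-lambda*t) / k!
lambda*t = 8
= 8^3 * exp(-8) / 3!
= 512 * 3.3546e-04 / 6
= 0.0286

0.0286


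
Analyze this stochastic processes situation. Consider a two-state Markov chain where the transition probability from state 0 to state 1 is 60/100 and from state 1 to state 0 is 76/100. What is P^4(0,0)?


Computing P^4 by matrix multiplication.
P = [[0.4000, 0.6000], [0.7600, 0.2400]]
After raising P to the power 4:
P^4(0,0) = 0.5662

0.5662


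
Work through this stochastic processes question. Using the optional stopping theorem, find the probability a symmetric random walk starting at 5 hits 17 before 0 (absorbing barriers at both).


By optional stopping theorem: E(M at tau) = M(0) = 5
P(hit 17)*17 + P(hit 0)*0 = 5
P(hit 17) = (5 - 0)/(17 - 0) = 5/17 = 0.2941

0.2941


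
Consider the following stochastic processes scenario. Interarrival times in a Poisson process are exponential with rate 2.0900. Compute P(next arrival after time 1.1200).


P(X > t) = exp(-lambda * t)
= exp(-2.0900 * 1.1200)
= exp(-2.3408) = 0.0963

0.0963


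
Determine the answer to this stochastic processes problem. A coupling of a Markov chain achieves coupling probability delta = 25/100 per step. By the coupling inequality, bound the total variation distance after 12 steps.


TV distance bound <= (1-delta)^n
= (1 - 0.2500)^12
= 0.7500^12
= 0.0317

0.0317


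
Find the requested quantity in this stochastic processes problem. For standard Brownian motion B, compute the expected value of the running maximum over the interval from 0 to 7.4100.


E(max B(s)) = sqrt(2t/pi)
= sqrt(2*7.4100/pi)
= sqrt(4.7174)
= 2.1719

2.1719


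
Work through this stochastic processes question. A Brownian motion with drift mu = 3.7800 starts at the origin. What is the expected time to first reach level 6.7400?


Expected first passage time = a/mu
= 6.7400/3.7800
= 1.7831

1.7831


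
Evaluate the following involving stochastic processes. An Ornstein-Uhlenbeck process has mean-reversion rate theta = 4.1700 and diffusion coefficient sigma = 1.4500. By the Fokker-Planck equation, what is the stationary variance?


Stationary variance = sigma^2 / (2*theta)
= 1.4500^2 / (2*4.1700)
= 2.1025 / 8.3400
= 0.2521

0.2521


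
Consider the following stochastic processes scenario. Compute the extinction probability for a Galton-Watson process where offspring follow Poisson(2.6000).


Since mu = 2.6000 > 1, extinction prob q < 1.
Solve s = exp(mu*(s-1)) iteratively.
q = 0.0951

0.0951


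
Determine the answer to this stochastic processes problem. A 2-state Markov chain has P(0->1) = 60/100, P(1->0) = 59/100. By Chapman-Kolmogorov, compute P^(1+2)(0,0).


P^3 = P^1 * P^2
Computing via matrix multiplication of the transition matrix.
Entry (0,0) of P^3 = 0.4923

0.4923


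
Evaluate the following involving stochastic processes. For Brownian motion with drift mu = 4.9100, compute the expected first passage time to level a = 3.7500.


Expected first passage time = a/mu
= 3.7500/4.9100
= 0.7637

0.7637


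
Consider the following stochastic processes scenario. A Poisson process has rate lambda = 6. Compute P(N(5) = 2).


P(N(t)=k) = (lambda*t)^k * exp(-lambda*t) / k!
lambda*t = 30
= 30^2 * exp(-30) / 2!
= 900 * 9.3576e-14 / 2
= 4.2109e-11

4.2109e-11


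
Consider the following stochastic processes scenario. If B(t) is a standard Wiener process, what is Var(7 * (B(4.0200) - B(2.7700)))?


Var(alpha*(B(t)-B(s))) = alpha^2 * (t-s)
= 7^2 * (4.0200 - 2.7700)
= 49 * 1.2500
= 61.2500

61.2500


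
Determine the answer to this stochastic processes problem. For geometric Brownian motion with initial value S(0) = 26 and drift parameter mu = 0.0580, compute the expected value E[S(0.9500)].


E[S(t)] = S(0) * exp(mu * t)
= 26 * exp(0.0580 * 0.9500)
= 26 * 1.0566
= 27.4728

27.4728


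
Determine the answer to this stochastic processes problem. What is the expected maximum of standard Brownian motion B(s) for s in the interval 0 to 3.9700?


E(max B(s)) = sqrt(2t/pi)
= sqrt(2*3.9700/pi)
= sqrt(2.5274)
= 1.5898

1.5898


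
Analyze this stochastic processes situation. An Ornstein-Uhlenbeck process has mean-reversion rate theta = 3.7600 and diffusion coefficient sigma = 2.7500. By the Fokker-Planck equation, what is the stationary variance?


Stationary variance = sigma^2 / (2*theta)
= 2.7500^2 / (2*3.7600)
= 7.5625 / 7.5200
= 1.0057

1.0057


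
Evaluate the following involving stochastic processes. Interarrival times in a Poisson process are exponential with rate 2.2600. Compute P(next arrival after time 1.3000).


P(X > t) = exp(-lambda * t)
= exp(-2.2600 * 1.3000)
= exp(-2.9380) = 0.0530

0.0530


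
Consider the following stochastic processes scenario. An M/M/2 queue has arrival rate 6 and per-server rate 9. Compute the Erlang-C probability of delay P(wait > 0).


a = lambda/mu = 0.6667
rho = a/c = 0.3333
Erlang-C formula applied:
C(c,a) = 0.1667

0.1667


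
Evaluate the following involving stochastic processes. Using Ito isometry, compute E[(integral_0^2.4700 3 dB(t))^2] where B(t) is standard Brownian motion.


By Ito isometry: E[(int f dB)^2] = int f^2 dt
= 3^2 * 2.4700
= 9 * 2.4700 = 22.2300

22.2300


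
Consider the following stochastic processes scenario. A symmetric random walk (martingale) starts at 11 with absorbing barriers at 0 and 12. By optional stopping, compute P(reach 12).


By optional stopping theorem: E(M at tau) = M(0) = 11
P(hit 12)*12 + P(hit 0)*0 = 11
P(hit 12) = (11 - 0)/(12 - 0) = 11/12 = 0.9167

0.9167


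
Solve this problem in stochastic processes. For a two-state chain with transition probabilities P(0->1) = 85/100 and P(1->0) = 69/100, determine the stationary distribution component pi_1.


Stationary distribution: pi_0 = p10/(p01+p10), pi_1 = p01/(p01+p10)
p01 = 0.8500, p10 = 0.6900
pi_1 = 0.5519

0.5519


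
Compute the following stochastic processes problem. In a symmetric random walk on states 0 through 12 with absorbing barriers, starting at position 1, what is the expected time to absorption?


For symmetric RW on 0,...,N with absorbing barriers, E(i) = i*(N-i)
E(1) = 1 * 11 = 11

11


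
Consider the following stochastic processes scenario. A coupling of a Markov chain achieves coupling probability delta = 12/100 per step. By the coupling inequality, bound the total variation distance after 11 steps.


TV distance bound <= (1-delta)^n
= (1 - 0.1200)^11
= 0.8800^11
= 0.2451

0.2451


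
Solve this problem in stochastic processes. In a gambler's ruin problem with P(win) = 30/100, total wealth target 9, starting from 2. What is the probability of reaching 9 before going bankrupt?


Gambler's ruin formula:
r = q/p = 0.7000/0.3000 = 2.3333
P(win) = (1 - r^i)/(1 - r^N)
= (1 - 2.3333^2)/(1 - 2.3333^9)
= 0.0022

0.0022


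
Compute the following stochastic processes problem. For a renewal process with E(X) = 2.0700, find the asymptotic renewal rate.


Long-run renewal rate = 1/E(X)
= 1/2.0700
= 0.4831

0.4831


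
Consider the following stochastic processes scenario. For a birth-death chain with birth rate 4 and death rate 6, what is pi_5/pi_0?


For birth-death process, pi_n/pi_0 = (lambda/mu)^n
= (4/6)^5
= 0.1317

0.1317


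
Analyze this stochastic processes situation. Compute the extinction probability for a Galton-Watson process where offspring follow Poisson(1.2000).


Since mu = 1.2000 > 1, extinction prob q < 1.
Solve s = exp(mu*(s-1)) iteratively.
q = 0.6863

0.6863


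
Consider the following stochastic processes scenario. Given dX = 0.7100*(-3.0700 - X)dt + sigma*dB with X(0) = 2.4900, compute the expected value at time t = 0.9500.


E[X(t)] = mu + (X(0) - mu)*exp(-theta*t)
= -3.0700 + (2.4900 - -3.0700)*exp(-0.7100*0.9500)
= -3.0700 + 5.5600 * 0.5094
= -0.2377

-0.2377


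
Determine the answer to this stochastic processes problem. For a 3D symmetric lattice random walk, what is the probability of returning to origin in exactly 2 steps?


P(return in 2 steps) = P(reverse first step) = 1/(2d)
= 1/6
= 0.1667

0.1667


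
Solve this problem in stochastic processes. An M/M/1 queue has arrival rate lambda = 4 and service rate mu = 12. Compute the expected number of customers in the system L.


rho = 4/12 = 0.3333
L = rho/(1-rho)
= 0.3333/0.6667
= 0.5000

0.5000


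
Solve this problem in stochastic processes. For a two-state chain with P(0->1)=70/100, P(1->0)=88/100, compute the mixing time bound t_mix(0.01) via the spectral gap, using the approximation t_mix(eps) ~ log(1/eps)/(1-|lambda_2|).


lambda_2 = |1 - p01 - p10| = |1 - 0.7000 - 0.8800| = 0.5800
t_mix ~ log(1/eps)/(1 - |lambda_2|)
= log(100)/(1 - 0.5800) = 4.6052/0.4200
= 10.9647

10.9647


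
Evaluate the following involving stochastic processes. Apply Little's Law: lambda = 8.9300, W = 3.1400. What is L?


Little's Law: L = lambda * W
= 8.9300 * 3.1400
= 28.0402

28.0402


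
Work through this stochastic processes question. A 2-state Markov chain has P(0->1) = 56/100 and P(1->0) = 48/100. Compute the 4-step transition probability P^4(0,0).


Computing P^4 by matrix multiplication.
P = [[0.4400, 0.5600], [0.4800, 0.5200]]
After raising P to the power 4:
P^4(0,0) = 0.4615

0.4615


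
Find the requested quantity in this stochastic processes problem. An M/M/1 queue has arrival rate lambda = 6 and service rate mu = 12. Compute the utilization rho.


rho = lambda/mu
= 6/12
= 0.5000

0.5000


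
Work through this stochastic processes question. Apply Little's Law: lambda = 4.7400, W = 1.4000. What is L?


Little's Law: L = lambda * W
= 4.7400 * 1.4000
= 6.6360

6.6360


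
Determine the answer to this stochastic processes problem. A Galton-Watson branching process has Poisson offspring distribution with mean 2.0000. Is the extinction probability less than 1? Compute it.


Since mu = 2.0000 > 1, extinction prob q < 1.
Solve s = exp(mu*(s-1)) iteratively.
q = 0.2032

0.2032


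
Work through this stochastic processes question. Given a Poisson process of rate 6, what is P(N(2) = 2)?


P(N(t)=k) = (lambda*t)^k * exp(-lambda*t) / k!
lambda*t = 12
= 12^2 * exp(-12) / 2!
= 144 * 6.1442e-06 / 2
= 4.4238e-04

4.4238e-04


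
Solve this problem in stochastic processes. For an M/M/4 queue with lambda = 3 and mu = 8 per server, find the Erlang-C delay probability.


a = lambda/mu = 0.3750
rho = a/c = 0.0938
Erlang-C formula applied:
C(c,a) = 6.2488e-04

6.2488e-04


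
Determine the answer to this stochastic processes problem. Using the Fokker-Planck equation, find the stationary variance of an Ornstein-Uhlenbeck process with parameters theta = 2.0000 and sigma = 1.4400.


Stationary variance = sigma^2 / (2*theta)
= 1.4400^2 / (2*2.0000)
= 2.0736 / 4.0000
= 0.5184

0.5184


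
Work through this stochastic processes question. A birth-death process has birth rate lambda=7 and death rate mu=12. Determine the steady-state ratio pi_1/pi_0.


For birth-death process, pi_n/pi_0 = (lambda/mu)^n
= (7/12)^1
= 0.5833

0.5833


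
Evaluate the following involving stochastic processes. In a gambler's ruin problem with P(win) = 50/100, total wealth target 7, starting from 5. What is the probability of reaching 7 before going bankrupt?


p = 1/2: P(win) = i/N = 5/7
= 0.7143

0.7143


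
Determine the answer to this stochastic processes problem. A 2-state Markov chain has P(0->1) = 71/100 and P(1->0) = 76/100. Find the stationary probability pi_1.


Stationary distribution: pi_0 = p10/(p01+p10), pi_1 = p01/(p01+p10)
p01 = 0.7100, p10 = 0.7600
pi_1 = 0.4830

0.4830


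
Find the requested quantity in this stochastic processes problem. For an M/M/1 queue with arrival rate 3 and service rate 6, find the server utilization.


rho = lambda/mu
= 3/6
= 0.5000

0.5000


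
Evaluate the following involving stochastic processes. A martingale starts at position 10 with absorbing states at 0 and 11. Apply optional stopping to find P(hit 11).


By optional stopping theorem: E(M at tau) = M(0) = 10
P(hit 11)*11 + P(hit 0)*0 = 10
P(hit 11) = (10 - 0)/(11 - 0) = 10/11 = 0.9091

0.9091


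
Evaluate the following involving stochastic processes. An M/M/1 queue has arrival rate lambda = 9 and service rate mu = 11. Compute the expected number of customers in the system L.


rho = 9/11 = 0.8182
L = rho/(1-rho)
= 0.8182/0.1818
= 4.5000

4.5000


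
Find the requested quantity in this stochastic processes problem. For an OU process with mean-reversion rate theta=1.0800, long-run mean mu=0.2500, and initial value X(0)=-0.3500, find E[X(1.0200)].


E[X(t)] = mu + (X(0) - mu)*exp(-theta*t)
= 0.2500 + (-0.3500 - 0.2500)*exp(-1.0800*1.0200)
= 0.2500 + -0.6000 * 0.3323
= 0.0506

0.0506


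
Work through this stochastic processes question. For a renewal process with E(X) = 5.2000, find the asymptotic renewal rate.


Long-run renewal rate = 1/E(X)
= 1/5.2000
= 0.1923

0.1923


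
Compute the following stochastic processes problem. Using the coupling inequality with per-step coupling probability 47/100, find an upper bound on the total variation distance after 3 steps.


TV distance bound <= (1-delta)^n
= (1 - 0.4700)^3
= 0.5300^3
= 0.1489

0.1489


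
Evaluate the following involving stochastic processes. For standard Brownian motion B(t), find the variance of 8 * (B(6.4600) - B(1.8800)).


Var(alpha*(B(t)-B(s))) = alpha^2 * (t-s)
= 8^2 * (6.4600 - 1.8800)
= 64 * 4.5800
= 293.1200

293.1200


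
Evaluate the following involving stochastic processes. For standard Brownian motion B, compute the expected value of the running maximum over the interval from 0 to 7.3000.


E(max B(s)) = sqrt(2t/pi)
= sqrt(2*7.3000/pi)
= sqrt(4.6473)
= 2.1558

2.1558


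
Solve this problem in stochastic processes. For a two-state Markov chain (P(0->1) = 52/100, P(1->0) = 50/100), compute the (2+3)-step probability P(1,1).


P^5 = P^2 * P^3
Computing via matrix multiplication of the transition matrix.
Entry (1,1) of P^5 = 0.5098

0.5098


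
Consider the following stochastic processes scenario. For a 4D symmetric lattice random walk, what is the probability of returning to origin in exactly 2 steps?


P(return in 2 steps) = P(reverse first step) = 1/(2d)
= 1/8
= 0.1250

0.1250


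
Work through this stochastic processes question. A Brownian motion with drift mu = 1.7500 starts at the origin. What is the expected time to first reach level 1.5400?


Expected first passage time = a/mu
= 1.5400/1.7500
= 0.8800

0.8800


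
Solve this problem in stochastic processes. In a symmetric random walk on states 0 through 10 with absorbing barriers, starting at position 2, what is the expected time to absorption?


For symmetric RW on 0,...,N with absorbing barriers, E(i) = i*(N-i)
E(2) = 2 * 8 = 16

16


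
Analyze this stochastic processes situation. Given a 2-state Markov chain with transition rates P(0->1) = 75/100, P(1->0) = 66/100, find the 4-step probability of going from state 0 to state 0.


Computing P^4 by matrix multiplication.
P = [[0.2500, 0.7500], [0.6600, 0.3400]]
After raising P to the power 4:
P^4(0,0) = 0.4831

0.4831


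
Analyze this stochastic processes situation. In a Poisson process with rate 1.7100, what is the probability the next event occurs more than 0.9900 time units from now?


P(X > t) = exp(-lambda * t)
= exp(-1.7100 * 0.9900)
= exp(-1.6929) = 0.1840

0.1840


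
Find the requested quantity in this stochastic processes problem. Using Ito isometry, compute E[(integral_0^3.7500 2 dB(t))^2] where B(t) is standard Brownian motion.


By Ito isometry: E[(int f dB)^2] = int f^2 dt
= 2^2 * 3.7500
= 4 * 3.7500 = 15.0000

15.0000


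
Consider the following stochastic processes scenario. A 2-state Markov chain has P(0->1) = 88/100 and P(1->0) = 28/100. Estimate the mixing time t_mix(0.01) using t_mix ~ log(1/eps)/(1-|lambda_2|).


lambda_2 = |1 - p01 - p10| = |1 - 0.8800 - 0.2800| = 0.1600
t_mix ~ log(1/eps)/(1 - |lambda_2|)
= log(100)/(1 - 0.1600) = 4.6052/0.8400
= 5.4823

5.4823


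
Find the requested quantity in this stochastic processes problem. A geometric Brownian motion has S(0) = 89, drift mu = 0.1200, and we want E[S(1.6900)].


E[S(t)] = S(0) * exp(mu * t)
= 89 * exp(0.1200 * 1.6900)
= 89 * 1.2248
= 109.0096

109.0096


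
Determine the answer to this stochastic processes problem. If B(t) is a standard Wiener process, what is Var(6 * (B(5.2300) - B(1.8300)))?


Var(alpha*(B(t)-B(s))) = alpha^2 * (t-s)
= 6^2 * (5.2300 - 1.8300)
= 36 * 3.4000
= 122.4000

122.4000


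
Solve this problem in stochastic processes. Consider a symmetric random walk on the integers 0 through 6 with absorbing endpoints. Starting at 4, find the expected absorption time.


For symmetric RW on 0,...,N with absorbing barriers, E(i) = i*(N-i)
E(4) = 4 * 2 = 8

8


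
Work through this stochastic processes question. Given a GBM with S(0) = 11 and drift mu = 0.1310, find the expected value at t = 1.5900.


E[S(t)] = S(0) * exp(mu * t)
= 11 * exp(0.1310 * 1.5900)
= 11 * 1.2316
= 13.5473

13.5473


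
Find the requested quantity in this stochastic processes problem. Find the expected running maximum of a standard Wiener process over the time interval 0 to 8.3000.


E(max B(s)) = sqrt(2t/pi)
= sqrt(2*8.3000/pi)
= sqrt(5.2839)
= 2.2987

2.2987


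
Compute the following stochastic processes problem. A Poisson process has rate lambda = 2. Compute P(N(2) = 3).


P(N(t)=k) = (lambda*t)^k * exp(-lambda*t) / k!
lambda*t = 4
= 4^3 * exp(-4) / 3!
= 64 * 0.0183 / 6
= 0.1954

0.1954


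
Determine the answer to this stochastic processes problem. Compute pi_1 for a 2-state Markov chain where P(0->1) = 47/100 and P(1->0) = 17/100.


Stationary distribution: pi_0 = p10/(p01+p10), pi_1 = p01/(p01+p10)
p01 = 0.4700, p10 = 0.1700
pi_1 = 0.7344

0.7344


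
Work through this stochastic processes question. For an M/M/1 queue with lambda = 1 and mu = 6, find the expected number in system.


rho = 1/6 = 0.1667
L = rho/(1-rho)
= 0.1667/0.8333
= 0.2000

0.2000


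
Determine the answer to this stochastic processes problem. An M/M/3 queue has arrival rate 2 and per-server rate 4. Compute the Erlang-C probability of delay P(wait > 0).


a = lambda/mu = 0.5000
rho = a/c = 0.1667
Erlang-C formula applied:
C(c,a) = 0.0152

0.0152


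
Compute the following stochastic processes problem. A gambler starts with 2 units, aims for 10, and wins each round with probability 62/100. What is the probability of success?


Gambler's ruin formula:
r = q/p = 0.3800/0.6200 = 0.6129
P(win) = (1 - r^i)/(1 - r^N)
= (1 - 0.6129^2)/(1 - 0.6129^10)
= 0.6291

0.6291


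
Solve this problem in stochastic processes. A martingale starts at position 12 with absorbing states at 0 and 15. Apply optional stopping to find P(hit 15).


By optional stopping theorem: E(M at tau) = M(0) = 12
P(hit 15)*15 + P(hit 0)*0 = 12
P(hit 15) = (12 - 0)/(15 - 0) = 4/5 = 0.8000

0.8000


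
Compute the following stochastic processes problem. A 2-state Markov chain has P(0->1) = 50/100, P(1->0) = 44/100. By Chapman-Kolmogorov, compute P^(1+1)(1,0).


P^2 = P^1 * P^1
Computing via matrix multiplication of the transition matrix.
Entry (1,0) of P^2 = 0.4664

0.4664


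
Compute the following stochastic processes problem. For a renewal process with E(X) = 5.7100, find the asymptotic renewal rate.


Long-run renewal rate = 1/E(X)
= 1/5.7100
= 0.1751

0.1751


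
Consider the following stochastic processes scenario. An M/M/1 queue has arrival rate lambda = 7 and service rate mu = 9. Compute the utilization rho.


rho = lambda/mu
= 7/9
= 0.7778

0.7778


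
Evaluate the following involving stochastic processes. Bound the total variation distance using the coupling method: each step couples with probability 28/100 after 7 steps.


TV distance bound <= (1-delta)^n
= (1 - 0.2800)^7
= 0.7200^7
= 0.1003

0.1003


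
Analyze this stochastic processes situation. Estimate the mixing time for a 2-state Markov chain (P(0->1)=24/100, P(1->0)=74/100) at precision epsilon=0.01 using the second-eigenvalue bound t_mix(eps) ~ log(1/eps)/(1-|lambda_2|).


lambda_2 = |1 - p01 - p10| = |1 - 0.2400 - 0.7400| = 0.0200
t_mix ~ log(1/eps)/(1 - |lambda_2|)
= log(100)/(1 - 0.0200) = 4.6052/0.9800
= 4.6992

4.6992


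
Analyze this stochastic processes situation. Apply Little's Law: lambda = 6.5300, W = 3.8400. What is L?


Little's Law: L = lambda * W
= 6.5300 * 3.8400
= 25.0752

25.0752


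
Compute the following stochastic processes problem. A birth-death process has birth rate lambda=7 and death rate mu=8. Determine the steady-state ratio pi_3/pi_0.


For birth-death process, pi_n/pi_0 = (lambda/mu)^n
= (7/8)^3
= 0.6699

0.6699


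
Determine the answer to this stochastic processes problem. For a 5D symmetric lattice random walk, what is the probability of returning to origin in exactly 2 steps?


P(return in 2 steps) = P(reverse first step) = 1/(2d)
= 1/10
= 0.1000

0.1000


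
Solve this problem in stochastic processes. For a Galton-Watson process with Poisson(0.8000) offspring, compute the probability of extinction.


Since mu = 0.8000 <= 1, extinction probability = 1.

1.0000


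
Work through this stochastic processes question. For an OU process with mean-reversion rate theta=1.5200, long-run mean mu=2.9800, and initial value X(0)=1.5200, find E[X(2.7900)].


E[X(t)] = mu + (X(0) - mu)*exp(-theta*t)
= 2.9800 + (1.5200 - 2.9800)*exp(-1.5200*2.7900)
= 2.9800 + -1.4600 * 0.0144
= 2.9590

2.9590


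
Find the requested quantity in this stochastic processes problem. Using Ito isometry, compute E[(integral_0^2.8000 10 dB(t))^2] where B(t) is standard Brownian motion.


By Ito isometry: E[(int f dB)^2] = int f^2 dt
= 10^2 * 2.8000
= 100 * 2.8000 = 280.0000

280.0000


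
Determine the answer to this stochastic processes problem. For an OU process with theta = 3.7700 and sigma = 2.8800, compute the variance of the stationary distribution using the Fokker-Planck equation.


Stationary variance = sigma^2 / (2*theta)
= 2.8800^2 / (2*3.7700)
= 8.2944 / 7.5400
= 1.1001

1.1001


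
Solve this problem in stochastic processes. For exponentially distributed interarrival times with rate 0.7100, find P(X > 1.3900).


P(X > t) = exp(-lambda * t)
= exp(-0.7100 * 1.3900)
= exp(-0.9869) = 0.3727

0.3727


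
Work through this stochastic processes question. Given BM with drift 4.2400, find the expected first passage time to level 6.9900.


Expected first passage time = a/mu
= 6.9900/4.2400
= 1.6486

1.6486


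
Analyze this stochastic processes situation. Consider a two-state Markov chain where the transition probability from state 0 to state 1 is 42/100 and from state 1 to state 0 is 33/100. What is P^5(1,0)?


Computing P^5 by matrix multiplication.
P = [[0.5800, 0.4200], [0.3300, 0.6700]]
After raising P to the power 5:
P^5(1,0) = 0.4396

0.4396


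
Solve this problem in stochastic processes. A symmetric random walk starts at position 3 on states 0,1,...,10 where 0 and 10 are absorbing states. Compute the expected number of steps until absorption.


For symmetric RW on 0,...,N with absorbing barriers, E(i) = i*(N-i)
E(3) = 3 * 7 = 21

21


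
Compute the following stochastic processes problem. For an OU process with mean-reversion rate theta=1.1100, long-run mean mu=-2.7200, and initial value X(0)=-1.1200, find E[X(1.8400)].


E[X(t)] = mu + (X(0) - mu)*exp(-theta*t)
= -2.7200 + (-1.1200 - -2.7200)*exp(-1.1100*1.8400)
= -2.7200 + 1.6000 * 0.1297
= -2.5125

-2.5125


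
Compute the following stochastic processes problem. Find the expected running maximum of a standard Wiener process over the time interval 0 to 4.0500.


E(max B(s)) = sqrt(2t/pi)
= sqrt(2*4.0500/pi)
= sqrt(2.5783)
= 1.6057

1.6057


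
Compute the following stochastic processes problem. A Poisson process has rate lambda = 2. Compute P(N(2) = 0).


P(N(t)=k) = (lambda*t)^k * exp(-lambda*t) / k!
lambda*t = 4
= 4^0 * exp(-4) / 0!
= 1 * 0.0183 / 1
= 0.0183

0.0183


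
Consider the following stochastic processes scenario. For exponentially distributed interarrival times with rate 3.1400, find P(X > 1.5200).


P(X > t) = exp(-lambda * t)
= exp(-3.1400 * 1.5200)
= exp(-4.7728) = 0.0085

0.0085


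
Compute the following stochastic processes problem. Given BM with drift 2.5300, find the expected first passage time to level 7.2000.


Expected first passage time = a/mu
= 7.2000/2.5300
= 2.8458

2.8458


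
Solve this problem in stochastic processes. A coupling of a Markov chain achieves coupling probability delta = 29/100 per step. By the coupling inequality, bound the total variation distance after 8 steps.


TV distance bound <= (1-delta)^n
= (1 - 0.2900)^8
= 0.7100^8
= 0.0646

0.0646


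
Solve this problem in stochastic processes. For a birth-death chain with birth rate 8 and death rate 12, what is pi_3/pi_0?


For birth-death process, pi_n/pi_0 = (lambda/mu)^n
= (8/12)^3
= 0.2963

0.2963


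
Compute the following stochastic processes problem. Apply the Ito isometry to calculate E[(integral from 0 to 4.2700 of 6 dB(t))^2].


By Ito isometry: E[(int f dB)^2] = int f^2 dt
= 6^2 * 4.2700
= 36 * 4.2700 = 153.7200

153.7200


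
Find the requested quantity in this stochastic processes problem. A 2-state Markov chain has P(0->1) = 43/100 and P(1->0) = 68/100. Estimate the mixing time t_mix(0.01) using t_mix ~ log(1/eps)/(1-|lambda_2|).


lambda_2 = |1 - p01 - p10| = |1 - 0.4300 - 0.6800| = 0.1100
t_mix ~ log(1/eps)/(1 - |lambda_2|)
= log(100)/(1 - 0.1100) = 4.6052/0.8900
= 5.1743

5.1743


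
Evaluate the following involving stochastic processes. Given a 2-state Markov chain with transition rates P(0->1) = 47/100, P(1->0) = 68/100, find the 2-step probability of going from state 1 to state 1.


Computing P^2 by matrix multiplication.
P = [[0.5300, 0.4700], [0.6800, 0.3200]]
After raising P to the power 2:
P^2(1,1) = 0.4220

0.4220


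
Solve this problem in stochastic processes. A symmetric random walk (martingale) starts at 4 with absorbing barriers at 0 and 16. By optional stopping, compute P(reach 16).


By optional stopping theorem: E(M at tau) = M(0) = 4
P(hit 16)*16 + P(hit 0)*0 = 4
P(hit 16) = (4 - 0)/(16 - 0) = 1/4 = 0.2500

0.2500


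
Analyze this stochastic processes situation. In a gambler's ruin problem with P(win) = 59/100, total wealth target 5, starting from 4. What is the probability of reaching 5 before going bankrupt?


Gambler's ruin formula:
r = q/p = 0.4100/0.5900 = 0.6949
P(win) = (1 - r^i)/(1 - r^N)
= (1 - 0.6949^4)/(1 - 0.6949^5)
= 0.9151

0.9151


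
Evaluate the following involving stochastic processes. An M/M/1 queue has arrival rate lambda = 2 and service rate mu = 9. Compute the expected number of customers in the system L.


rho = 2/9 = 0.2222
L = rho/(1-rho)
= 0.2222/0.7778
= 0.2857

0.2857


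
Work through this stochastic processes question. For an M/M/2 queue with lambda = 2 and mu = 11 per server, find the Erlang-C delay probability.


a = lambda/mu = 0.1818
rho = a/c = 0.0909
Erlang-C formula applied:
C(c,a) = 0.0152

0.0152


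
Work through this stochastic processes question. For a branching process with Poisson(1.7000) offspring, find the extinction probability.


Since mu = 1.7000 > 1, extinction prob q < 1.
Solve s = exp(mu*(s-1)) iteratively.
q = 0.3088

0.3088


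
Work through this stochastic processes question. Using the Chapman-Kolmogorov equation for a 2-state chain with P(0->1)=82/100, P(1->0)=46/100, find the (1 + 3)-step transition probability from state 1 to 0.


P^4 = P^1 * P^3
Computing via matrix multiplication of the transition matrix.
Entry (1,0) of P^4 = 0.3572

0.3572


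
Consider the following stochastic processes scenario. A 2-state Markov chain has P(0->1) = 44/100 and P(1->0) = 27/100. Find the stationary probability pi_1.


Stationary distribution: pi_0 = p10/(p01+p10), pi_1 = p01/(p01+p10)
p01 = 0.4400, p10 = 0.2700
pi_1 = 0.6197

0.6197


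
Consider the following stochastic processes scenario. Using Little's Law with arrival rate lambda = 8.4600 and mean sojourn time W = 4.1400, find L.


Little's Law: L = lambda * W
= 8.4600 * 4.1400
= 35.0244

35.0244


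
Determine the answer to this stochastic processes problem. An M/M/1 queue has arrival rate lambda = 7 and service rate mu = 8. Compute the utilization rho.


rho = lambda/mu
= 7/8
= 0.8750

0.8750


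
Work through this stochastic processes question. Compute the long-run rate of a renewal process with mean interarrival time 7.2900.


Long-run renewal rate = 1/E(X)
= 1/7.2900
= 0.1372

0.1372


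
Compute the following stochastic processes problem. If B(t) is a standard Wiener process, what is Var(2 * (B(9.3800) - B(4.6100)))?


Var(alpha*(B(t)-B(s))) = alpha^2 * (t-s)
= 2^2 * (9.3800 - 4.6100)
= 4 * 4.7700
= 19.0800

19.0800


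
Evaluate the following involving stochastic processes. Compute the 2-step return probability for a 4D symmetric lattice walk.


P(return in 2 steps) = P(reverse first step) = 1/(2d)
= 1/8
= 0.1250

0.1250


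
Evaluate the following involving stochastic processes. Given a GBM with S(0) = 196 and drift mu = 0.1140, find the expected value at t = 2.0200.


E[S(t)] = S(0) * exp(mu * t)
= 196 * exp(0.1140 * 2.0200)
= 196 * 1.2590
= 246.7547

246.7547


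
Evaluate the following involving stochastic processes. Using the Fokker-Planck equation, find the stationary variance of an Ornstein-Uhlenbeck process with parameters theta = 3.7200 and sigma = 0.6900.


Stationary variance = sigma^2 / (2*theta)
= 0.6900^2 / (2*3.7200)
= 0.4761 / 7.4400
= 0.0640

0.0640


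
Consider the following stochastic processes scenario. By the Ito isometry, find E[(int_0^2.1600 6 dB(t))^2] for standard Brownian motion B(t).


By Ito isometry: E[(int f dB)^2] = int f^2 dt
= 6^2 * 2.1600
= 36 * 2.1600 = 77.7600

77.7600
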